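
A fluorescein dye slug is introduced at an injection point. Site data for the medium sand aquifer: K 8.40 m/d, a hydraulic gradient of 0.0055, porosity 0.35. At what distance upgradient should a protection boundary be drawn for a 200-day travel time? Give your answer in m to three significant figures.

26.4 m

Specific discharge q = 8.40 × 0.0055 = 0.04620 m/d
v_s = q/n_e = 0.04620/0.35 = 0.1320 m/d
L = v × T = 0.1320 × 200 = 26.40 m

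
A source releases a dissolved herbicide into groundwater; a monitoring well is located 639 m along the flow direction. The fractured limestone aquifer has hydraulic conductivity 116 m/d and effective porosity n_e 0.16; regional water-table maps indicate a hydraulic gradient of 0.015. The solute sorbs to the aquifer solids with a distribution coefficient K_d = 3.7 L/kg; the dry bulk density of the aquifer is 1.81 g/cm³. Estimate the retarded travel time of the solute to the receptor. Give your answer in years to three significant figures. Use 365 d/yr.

6.90 years

q = Ki = 116 × 0.015 = 1.740 m/d
v = Ki/n = 116·0.015/0.16 = 10.88 m/d
Retardation R = 1 + ρ_b·K_d/n = 1 + 1.81×3.7/0.16 = 42.86
Contaminant velocity v_c = v/R = 10.88/42.86 = 0.2538 m/d
t = L/v_c = 639/0.2538 = 2518 d
   = 2518/365 = 6.90 yr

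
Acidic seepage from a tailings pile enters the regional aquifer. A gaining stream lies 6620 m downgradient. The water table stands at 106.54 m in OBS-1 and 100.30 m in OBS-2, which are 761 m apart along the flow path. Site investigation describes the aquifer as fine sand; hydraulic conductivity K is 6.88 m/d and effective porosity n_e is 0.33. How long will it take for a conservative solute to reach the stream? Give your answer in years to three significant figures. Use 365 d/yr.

Hydraulic gradient i = (106.54 − 100.30) / 761 = 6.24 / 761 = 0.008200
Specific discharge q = 6.88 × 0.008200 = 0.05641 m/d
Seepage velocity v = q / n = 0.05641 / 0.33 = 0.1710 m/d
t = L / v = 6620 / 0.1710 = 38720 d
   = 38720 / 365 = 106 yr

106 years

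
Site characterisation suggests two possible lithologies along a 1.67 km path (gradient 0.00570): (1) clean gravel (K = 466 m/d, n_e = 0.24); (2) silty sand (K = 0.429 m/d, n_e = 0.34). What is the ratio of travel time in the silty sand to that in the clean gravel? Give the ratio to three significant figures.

1540

Unit 1 (clean gravel): v = 466×0.0057/0.24 = 11.07 m/d, t = 1670/11.07 = 150.9 d
Unit 2 (silty sand): v = 0.429×0.0057/0.34 = 0.007192 m/d, t = 1670/0.007192 = 232200 d
t(silty sand) / t(clean gravel) = 232200/150.9 = 1540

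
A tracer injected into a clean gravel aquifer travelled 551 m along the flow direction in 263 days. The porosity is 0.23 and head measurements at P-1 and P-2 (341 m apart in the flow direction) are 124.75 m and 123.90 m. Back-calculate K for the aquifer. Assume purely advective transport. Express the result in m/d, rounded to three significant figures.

Hydraulic gradient i = (124.75 − 123.90) / 341 = 0.85 / 341 = 0.002493
v = L / t = 551 / 263 = 2.095 m/d
K = v · n / i = 2.095 × 0.23 / 0.002493 = 193 m/d

193 m/d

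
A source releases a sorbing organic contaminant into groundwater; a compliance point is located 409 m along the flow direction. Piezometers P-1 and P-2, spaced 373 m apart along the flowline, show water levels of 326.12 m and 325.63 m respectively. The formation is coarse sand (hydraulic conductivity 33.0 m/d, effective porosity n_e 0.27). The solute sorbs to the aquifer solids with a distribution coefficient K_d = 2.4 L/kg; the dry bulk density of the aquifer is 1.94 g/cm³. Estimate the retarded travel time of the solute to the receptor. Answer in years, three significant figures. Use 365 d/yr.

Hydraulic gradient i = (326.12 − 325.63) / 373 = 0.49 / 373 = 0.001314
Specific discharge q = 33.0 × 0.001314 = 0.04335 m/d
v = Ki/n = 33.0·0.001314/0.27 = 0.1606 m/d
Retardation R = 1 + ρ_b·K_d/n = 1 + 1.94×2.4/0.27 = 18.24
Contaminant velocity v_c = v/R = 0.1606/18.24 = 0.008800 m/d
t = L/v_c = 409/0.008800 = 46470 d
   = 46470/365 = 127 yr

127 years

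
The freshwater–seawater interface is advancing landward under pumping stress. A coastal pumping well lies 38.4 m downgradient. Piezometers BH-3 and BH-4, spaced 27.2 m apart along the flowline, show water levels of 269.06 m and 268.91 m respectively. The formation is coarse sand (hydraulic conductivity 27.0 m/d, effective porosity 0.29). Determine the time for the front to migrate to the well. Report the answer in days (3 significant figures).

Hydraulic gradient i = (269.06 − 268.91) / 27.2 = 0.15 / 27.2 = 0.005515
Darcy flux q = K·i = 27.0 × 0.005515 = 0.1489 m/d
Seepage velocity v = q / n = 0.1489 / 0.29 = 0.5134 m/d
t = L / v = 38.4 / 0.5134 = 74.79 d

74.8 days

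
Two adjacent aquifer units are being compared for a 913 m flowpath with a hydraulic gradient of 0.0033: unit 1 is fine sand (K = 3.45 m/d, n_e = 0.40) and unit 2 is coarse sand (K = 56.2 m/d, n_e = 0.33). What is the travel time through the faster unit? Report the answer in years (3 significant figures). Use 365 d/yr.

Unit 1 (fine sand): v = 3.45×0.0033/0.40 = 0.02846 m/d, t = 913/0.02846 = 32080 d
Unit 2 (coarse sand): v = 56.2×0.0033/0.33 = 0.5620 m/d, t = 913/0.5620 = 1625 d
Faster: 1625 d / 365 = 4.45 yr

4.45 years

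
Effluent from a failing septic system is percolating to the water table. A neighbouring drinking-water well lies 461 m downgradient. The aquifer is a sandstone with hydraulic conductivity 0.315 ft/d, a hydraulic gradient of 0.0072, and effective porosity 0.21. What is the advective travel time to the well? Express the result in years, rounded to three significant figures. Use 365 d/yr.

384 years

K = 0.315 ft/d × 0.3048 = 0.09601 m/d
Specific discharge q = 0.09601 × 0.0072 = 6.913e-4 m/d
v = Ki/n = 0.09601·0.0072/0.21 = 0.003292 m/d
t = L / v = 461 / 0.003292 = 140000 d
   = 140000 / 365 = 384 yr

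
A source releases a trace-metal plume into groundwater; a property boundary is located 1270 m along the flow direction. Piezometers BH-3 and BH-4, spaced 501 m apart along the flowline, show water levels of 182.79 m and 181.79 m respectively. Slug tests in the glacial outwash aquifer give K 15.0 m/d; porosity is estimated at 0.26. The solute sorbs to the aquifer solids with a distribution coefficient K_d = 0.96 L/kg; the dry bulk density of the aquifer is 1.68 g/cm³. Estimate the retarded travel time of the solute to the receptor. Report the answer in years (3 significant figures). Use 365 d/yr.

218 years

Hydraulic gradient i = (182.79 − 181.79) / 501 = 1.00 / 501 = 0.001996
Darcy flux q = K·i = 15.0 × 0.001996 = 0.02994 m/d
v = Ki/n = 15.0·0.001996/0.26 = 0.1152 m/d
Retardation R = 1 + ρ_b·K_d/n = 1 + 1.68×0.96/0.26 = 7.203
Contaminant velocity v_c = v/R = 0.1152/7.203 = 0.01599 m/d
t = L/v_c = 1270/0.01599 = 79440 d
   = 79440/365 = 218 yr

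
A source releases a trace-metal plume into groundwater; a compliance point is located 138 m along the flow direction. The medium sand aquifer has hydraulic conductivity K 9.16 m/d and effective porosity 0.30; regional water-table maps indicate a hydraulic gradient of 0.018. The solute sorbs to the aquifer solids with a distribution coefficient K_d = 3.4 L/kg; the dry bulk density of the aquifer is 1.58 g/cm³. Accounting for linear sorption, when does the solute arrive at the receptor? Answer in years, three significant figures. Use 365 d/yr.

Specific discharge q = 9.16 × 0.018 = 0.1649 m/d
v_s = q/n_e = 0.1649/0.30 = 0.5496 m/d
Retardation R = 1 + ρ_b·K_d/n = 1 + 1.58×3.4/0.30 = 18.91
Contaminant velocity v_c = v/R = 0.5496/18.91 = 0.02907 m/d
t = L/v_c = 138/0.02907 = 4747 d
   = 4747/365 = 13.0 yr

13.0 years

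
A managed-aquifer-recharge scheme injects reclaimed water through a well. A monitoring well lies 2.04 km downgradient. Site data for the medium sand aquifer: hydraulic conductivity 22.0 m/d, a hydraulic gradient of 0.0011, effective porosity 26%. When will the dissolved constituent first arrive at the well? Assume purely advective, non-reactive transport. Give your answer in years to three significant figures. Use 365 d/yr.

60.0 years

Darcy flux q = K·i = 22.0 × 0.0011 = 0.02420 m/d
v = Ki/n = 22.0·0.0011/0.26 = 0.09308 m/d
L = 2.04 km = 2040 m
t = L / v = 2040 / 0.09308 = 21920 d
   = 21920 / 365 = 60.0 yr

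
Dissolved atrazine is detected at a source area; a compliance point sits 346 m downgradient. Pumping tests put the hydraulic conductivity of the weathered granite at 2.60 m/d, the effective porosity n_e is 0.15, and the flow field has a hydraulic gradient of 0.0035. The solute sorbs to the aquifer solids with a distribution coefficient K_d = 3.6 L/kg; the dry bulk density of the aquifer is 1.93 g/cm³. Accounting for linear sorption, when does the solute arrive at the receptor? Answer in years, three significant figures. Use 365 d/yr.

q = Ki = 2.60 × 0.0035 = 0.009100 m/d
Seepage velocity v = q / n = 0.009100 / 0.15 = 0.06067 m/d
Retardation R = 1 + ρ_b·K_d/n = 1 + 1.93×3.6/0.15 = 47.32
Contaminant velocity v_c = v/R = 0.06067/47.32 = 0.001282 m/d
t = L/v_c = 346/0.001282 = 269900 d
   = 269900/365 = 739 yr

739 years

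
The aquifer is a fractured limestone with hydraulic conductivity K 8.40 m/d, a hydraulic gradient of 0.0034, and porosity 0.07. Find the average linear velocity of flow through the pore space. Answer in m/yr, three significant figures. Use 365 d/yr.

149 m/yr

Specific discharge q = 8.40 × 0.0034 = 0.02856 m/d
Average linear velocity = 0.02856 / 0.07 = 0.4080 m/d
   = 0.4080 × 365 = 149 m/yr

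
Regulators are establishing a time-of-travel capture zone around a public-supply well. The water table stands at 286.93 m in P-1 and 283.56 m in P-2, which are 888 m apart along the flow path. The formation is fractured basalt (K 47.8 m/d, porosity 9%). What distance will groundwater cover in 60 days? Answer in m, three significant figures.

Hydraulic gradient i = (286.93 − 283.56) / 888 = 3.37 / 888 = 0.003795
Specific discharge q = 47.8 × 0.003795 = 0.1814 m/d
Average linear velocity = 0.1814 / 0.09 = 2.016 m/d
L = v × T = 2.016 × 60 = 120.9 m

121 m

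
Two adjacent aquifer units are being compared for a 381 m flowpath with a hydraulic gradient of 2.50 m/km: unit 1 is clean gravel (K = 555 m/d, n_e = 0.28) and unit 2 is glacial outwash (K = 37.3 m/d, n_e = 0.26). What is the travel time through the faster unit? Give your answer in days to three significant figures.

76.9 days

Unit 1 (clean gravel): v = 555×0.0025/0.28 = 4.955 m/d, t = 381/4.955 = 76.89 d
Unit 2 (glacial outwash): v = 37.3×0.0025/0.26 = 0.3587 m/d, t = 381/0.3587 = 1062 d
Faster unit: t = 76.9 d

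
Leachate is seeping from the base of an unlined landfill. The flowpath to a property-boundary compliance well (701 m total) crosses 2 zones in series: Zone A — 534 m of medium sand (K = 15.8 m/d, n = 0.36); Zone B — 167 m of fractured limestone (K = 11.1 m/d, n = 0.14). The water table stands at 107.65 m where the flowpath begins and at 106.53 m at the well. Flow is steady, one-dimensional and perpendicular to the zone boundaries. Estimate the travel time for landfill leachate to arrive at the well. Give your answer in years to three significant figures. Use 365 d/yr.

25.8 years

Total head drop ΔH = 107.65 − 106.53 = 1.12 m
Continuity: the same q passes through each zone, so ΔH = q·Σ(L_j/K_j) — the zones act as resistances in series.
Σ(L/K) = 534/15.8 + 167/11.1 = 33.80 + 15.05 = 48.84 d
q = ΔH / Σ(L/K) = 1.12 / 48.84 = 0.02293 m/d (same in every zone)
Zone A: v = q/n = 0.02293/0.36 = 0.06370 m/d → t_A = 534/0.06370 = 8383 d
Zone B: v = q/n = 0.02293/0.14 = 0.1638 m/d → t_B = 167/0.1638 = 1020 d
Total t = 8383 + 1020 = 9403 d
   = 9403 / 365 = 25.8 yr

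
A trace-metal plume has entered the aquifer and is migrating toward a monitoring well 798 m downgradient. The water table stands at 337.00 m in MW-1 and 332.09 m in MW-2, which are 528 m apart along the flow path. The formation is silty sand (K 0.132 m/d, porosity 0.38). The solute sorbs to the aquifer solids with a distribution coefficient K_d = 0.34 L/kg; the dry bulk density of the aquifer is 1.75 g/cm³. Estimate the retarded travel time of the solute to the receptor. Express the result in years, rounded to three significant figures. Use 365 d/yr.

Hydraulic gradient i = (337.00 − 332.09) / 528 = 4.91 / 528 = 0.009299
Darcy flux q = K·i = 0.132 × 0.009299 = 0.001228 m/d
Seepage velocity v = q / n = 0.001228 / 0.38 = 0.003230 m/d
Retardation R = 1 + ρ_b·K_d/n = 1 + 1.75×0.34/0.38 = 2.566
Contaminant velocity v_c = v/R = 0.003230/2.566 = 0.001259 m/d
t = L/v_c = 798/0.001259 = 633800 d
   = 633800/365 = 1740 yr

1740 years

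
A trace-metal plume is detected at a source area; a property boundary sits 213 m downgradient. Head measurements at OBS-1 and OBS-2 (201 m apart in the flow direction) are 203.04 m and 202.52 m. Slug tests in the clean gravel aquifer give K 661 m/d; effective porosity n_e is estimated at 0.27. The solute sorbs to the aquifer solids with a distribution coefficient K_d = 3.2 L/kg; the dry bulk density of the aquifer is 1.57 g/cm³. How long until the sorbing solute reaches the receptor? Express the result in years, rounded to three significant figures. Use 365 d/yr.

1.81 years

Hydraulic gradient i = (203.04 − 202.52) / 201 = 0.52 / 201 = 0.002587
q = Ki = 661 × 0.002587 = 1.710 m/d
Average linear velocity = 1.710 / 0.27 = 6.334 m/d
Retardation R = 1 + ρ_b·K_d/n = 1 + 1.57×3.2/0.27 = 19.61
Contaminant velocity v_c = v/R = 6.334/19.61 = 0.3230 m/d
t = L/v_c = 213/0.3230 = 659.4 d
   = 659.4/365 = 1.81 yr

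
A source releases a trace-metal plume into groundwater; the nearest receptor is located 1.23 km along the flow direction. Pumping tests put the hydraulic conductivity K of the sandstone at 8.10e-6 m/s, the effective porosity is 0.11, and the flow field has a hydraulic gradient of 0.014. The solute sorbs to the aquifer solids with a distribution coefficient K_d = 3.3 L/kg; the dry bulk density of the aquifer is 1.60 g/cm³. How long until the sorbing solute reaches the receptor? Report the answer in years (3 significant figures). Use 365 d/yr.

K = 8.10e-6 m/s × 86400 s/d = 0.6998 m/d
q = Ki = 0.6998 × 0.014 = 0.009798 m/d
v_s = q/n_e = 0.009798/0.11 = 0.08907 m/d
Retardation R = 1 + ρ_b·K_d/n = 1 + 1.60×3.3/0.11 = 49.00
Contaminant velocity v_c = v/R = 0.08907/49.00 = 0.001818 m/d
L = 1.23 km = 1230 m
t = L/v_c = 1230/0.001818 = 676700 d
   = 676700/365 = 1850 yr

1850 years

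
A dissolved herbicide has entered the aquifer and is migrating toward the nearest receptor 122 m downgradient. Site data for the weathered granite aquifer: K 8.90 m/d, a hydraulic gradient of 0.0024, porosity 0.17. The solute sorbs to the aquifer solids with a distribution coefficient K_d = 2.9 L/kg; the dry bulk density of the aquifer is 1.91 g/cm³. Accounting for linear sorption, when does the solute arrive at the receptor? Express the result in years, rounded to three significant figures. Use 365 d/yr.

89.3 years

q = Ki = 8.90 × 0.0024 = 0.02136 m/d
Seepage velocity v = q / n = 0.02136 / 0.17 = 0.1256 m/d
Retardation R = 1 + ρ_b·K_d/n = 1 + 1.91×2.9/0.17 = 33.58
Contaminant velocity v_c = v/R = 0.1256/33.58 = 0.003741 m/d
t = L/v_c = 122/0.003741 = 32610 d
   = 32610/365 = 89.3 yr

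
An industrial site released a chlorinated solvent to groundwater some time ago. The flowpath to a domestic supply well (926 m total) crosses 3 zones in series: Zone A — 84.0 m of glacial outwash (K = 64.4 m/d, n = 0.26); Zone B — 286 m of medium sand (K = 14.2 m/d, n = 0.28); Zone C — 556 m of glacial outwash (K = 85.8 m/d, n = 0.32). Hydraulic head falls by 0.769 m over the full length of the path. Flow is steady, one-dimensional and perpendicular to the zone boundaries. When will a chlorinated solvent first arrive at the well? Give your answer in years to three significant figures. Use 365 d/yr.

Continuity: the same q passes through each zone, so ΔH = q·Σ(L_j/K_j) — the zones act as resistances in series.
Σ(L/K) = 84.0/64.4 + 286/14.2 + 556/85.8 = 1.304 + 20.14 + 6.480 = 27.93 d
q = ΔH / Σ(L/K) = 0.769 / 27.93 = 0.02754 m/d (same in every zone)
Zone A: v = q/n = 0.02754/0.26 = 0.1059 m/d → t_A = 84.0/0.1059 = 793.1 d
Zone B: v = q/n = 0.02754/0.28 = 0.09835 m/d → t_B = 286/0.09835 = 2908 d
Zone C: v = q/n = 0.02754/0.32 = 0.08606 m/d → t_C = 556/0.08606 = 6461 d
Total t = 793.1 + 2908 + 6461 = 10160 d
   = 10160 / 365 = 27.8 yr

27.8 years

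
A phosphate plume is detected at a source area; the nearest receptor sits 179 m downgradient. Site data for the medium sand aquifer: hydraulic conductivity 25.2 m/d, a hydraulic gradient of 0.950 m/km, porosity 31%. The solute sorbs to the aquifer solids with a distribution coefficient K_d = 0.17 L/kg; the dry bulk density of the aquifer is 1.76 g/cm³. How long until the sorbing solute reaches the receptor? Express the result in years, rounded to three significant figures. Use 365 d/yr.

12.5 years

Specific discharge q = 25.2 × 9.5e-4 = 0.02394 m/d
Seepage velocity v = q / n = 0.02394 / 0.31 = 0.07723 m/d
Retardation R = 1 + ρ_b·K_d/n = 1 + 1.76×0.17/0.31 = 1.965
Contaminant velocity v_c = v/R = 0.07723/1.965 = 0.03930 m/d
t = L/v_c = 179/0.03930 = 4555 d
   = 4555/365 = 12.5 yr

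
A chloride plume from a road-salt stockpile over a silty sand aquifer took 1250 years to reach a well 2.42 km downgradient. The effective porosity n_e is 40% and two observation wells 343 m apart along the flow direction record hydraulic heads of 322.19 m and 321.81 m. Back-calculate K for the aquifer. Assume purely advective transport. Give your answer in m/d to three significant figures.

1.92 m/d

Hydraulic gradient i = (322.19 − 321.81) / 343 = 0.38 / 343 = 0.001108
t = 1250 years = 456300 d
L = 2.42 km = 2420 m
v = L / t = 2420 / 456300 = 0.005304 m/d
K = v · n / i = 0.005304 × 0.40 / 0.001108 = 1.92 m/d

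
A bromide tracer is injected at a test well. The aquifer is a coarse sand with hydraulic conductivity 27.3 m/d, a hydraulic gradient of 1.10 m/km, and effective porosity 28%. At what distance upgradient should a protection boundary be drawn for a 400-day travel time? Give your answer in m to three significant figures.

42.9 m

Specific discharge q = 27.3 × 0.0011 = 0.03003 m/d
Seepage velocity v = q / n = 0.03003 / 0.28 = 0.1073 m/d
L = v × T = 0.1073 × 400 = 42.90 m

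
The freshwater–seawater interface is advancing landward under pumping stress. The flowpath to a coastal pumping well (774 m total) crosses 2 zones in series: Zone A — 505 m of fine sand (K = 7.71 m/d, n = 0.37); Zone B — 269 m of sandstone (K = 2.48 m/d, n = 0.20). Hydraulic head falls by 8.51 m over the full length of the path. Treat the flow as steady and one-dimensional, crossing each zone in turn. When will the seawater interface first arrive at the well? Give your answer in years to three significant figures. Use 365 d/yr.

13.5 years

Steady 1-D flow in series ⇒ the Darcy flux q is identical in every zone and the zone head losses add (resistances L/K in series).
Σ(L/K) = 505/7.71 + 269/2.48 = 65.50 + 108.5 = 174.0 d
q = ΔH / Σ(L/K) = 8.51 / 174.0 = 0.04892 m/d (same in every zone)
Zone A: v = q/n = 0.04892/0.37 = 0.1322 m/d → t_A = 505/0.1322 = 3820 d
Zone B: v = q/n = 0.04892/0.20 = 0.2446 m/d → t_B = 269/0.2446 = 1100 d
Total t = 3820 + 1100 = 4920 d
   = 4920 / 365 = 13.5 yr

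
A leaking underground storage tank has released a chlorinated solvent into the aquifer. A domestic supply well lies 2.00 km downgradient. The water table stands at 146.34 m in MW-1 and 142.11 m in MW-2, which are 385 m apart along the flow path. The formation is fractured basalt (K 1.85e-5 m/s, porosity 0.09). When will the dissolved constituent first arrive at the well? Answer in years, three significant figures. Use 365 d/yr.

Hydraulic gradient i = (146.34 − 142.11) / 385 = 4.23 / 385 = 0.01099
K = 1.85e-5 m/s × 86400 s/d = 1.598 m/d
Specific discharge q = 1.598 × 0.01099 = 0.01756 m/d
Seepage velocity v = q / n = 0.01756 / 0.09 = 0.1951 m/d
L = 2.00 km = 2000 m
t = L / v = 2000 / 0.1951 = 10250 d
   = 10250 / 365 = 28.1 yr

28.1 years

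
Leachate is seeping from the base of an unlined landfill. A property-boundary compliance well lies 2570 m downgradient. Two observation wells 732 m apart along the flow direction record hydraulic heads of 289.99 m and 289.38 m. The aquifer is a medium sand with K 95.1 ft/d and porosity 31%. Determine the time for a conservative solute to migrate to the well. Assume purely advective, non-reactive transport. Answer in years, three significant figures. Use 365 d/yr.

Hydraulic gradient i = (289.99 − 289.38) / 732 = 0.61 / 732 = 8.333e-4
K = 95.1 ft/d × 0.3048 = 28.99 m/d
q = Ki = 28.99 × 8.333e-4 = 0.02416 m/d
v_s = q/n_e = 0.02416/0.31 = 0.07792 m/d
t = L / v = 2570 / 0.07792 = 32980 d
   = 32980 / 365 = 90.4 yr

90.4 years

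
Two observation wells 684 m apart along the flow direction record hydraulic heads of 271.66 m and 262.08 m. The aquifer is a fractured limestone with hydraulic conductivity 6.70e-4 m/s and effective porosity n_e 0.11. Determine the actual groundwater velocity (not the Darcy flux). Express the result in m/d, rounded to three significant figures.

Hydraulic gradient i = (271.66 − 262.08) / 684 = 9.58 / 684 = 0.01401
K = 6.70e-4 m/s × 86400 s/d = 57.89 m/d
Specific discharge q = 57.89 × 0.01401 = 0.8108 m/d
v = Ki/n = 57.89·0.01401/0.11 = 7.371 m/d

7.37 m/d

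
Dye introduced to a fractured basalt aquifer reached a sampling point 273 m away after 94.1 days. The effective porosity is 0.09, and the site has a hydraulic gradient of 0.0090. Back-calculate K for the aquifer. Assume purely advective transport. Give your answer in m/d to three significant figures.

29.0 m/d

v = L / t = 273 / 94.1 = 2.901 m/d
K = v · n / i = 2.901 × 0.09 / 0.0090 = 29.0 m/d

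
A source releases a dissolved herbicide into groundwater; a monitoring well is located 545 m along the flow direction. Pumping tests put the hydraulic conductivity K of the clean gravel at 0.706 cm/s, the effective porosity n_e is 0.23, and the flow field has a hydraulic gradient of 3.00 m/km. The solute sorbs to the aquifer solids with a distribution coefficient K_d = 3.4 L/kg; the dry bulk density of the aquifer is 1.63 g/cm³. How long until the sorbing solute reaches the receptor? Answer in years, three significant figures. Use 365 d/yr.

4.71 years

K = 0.706 cm/s × 864 = 610.0 m/d
q = Ki = 610.0 × 0.0030 = 1.830 m/d
Seepage velocity v = q / n = 1.830 / 0.23 = 7.956 m/d
Retardation R = 1 + ρ_b·K_d/n = 1 + 1.63×3.4/0.23 = 25.10
Contaminant velocity v_c = v/R = 7.956/25.10 = 0.3170 m/d
t = L/v_c = 545/0.3170 = 1719 d
   = 1719/365 = 4.71 yr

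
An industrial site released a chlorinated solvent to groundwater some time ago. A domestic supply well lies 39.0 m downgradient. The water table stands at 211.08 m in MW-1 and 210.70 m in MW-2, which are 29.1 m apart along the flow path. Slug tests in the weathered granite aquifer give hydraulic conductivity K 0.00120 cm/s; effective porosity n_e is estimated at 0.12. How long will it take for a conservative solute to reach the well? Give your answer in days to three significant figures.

Hydraulic gradient i = (211.08 − 210.70) / 29.1 = 0.38 / 29.1 = 0.01306
K = 0.00120 cm/s × 864 = 1.037 m/d
q = Ki = 1.037 × 0.01306 = 0.01354 m/d
Average linear velocity = 0.01354 / 0.12 = 0.1128 m/d
t = L / v = 39.0 / 0.1128 = 345.7 d

346 days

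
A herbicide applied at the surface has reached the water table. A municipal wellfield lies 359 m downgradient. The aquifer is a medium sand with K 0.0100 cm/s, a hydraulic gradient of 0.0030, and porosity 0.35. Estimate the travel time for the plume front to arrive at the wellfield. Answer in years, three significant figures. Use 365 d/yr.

K = 0.0100 cm/s × 864 = 8.640 m/d
q = Ki = 8.640 × 0.0030 = 0.02592 m/d
Average linear velocity = 0.02592 / 0.35 = 0.07406 m/d
t = L / v = 359 / 0.07406 = 4848 d
   = 4848 / 365 = 13.3 yr

13.3 years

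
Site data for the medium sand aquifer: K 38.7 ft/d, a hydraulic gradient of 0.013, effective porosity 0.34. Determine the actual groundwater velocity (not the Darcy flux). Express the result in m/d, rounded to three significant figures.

0.451 m/d

K = 38.7 ft/d × 0.3048 = 11.80 m/d
Specific discharge q = 11.80 × 0.013 = 0.1533 m/d
v = Ki/n = 11.80·0.013/0.34 = 0.4510 m/d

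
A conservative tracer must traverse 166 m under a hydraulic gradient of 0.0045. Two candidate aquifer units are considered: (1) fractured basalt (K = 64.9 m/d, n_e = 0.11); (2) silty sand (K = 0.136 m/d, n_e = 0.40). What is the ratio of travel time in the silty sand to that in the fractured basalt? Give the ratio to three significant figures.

Unit 1 (fractured basalt): v = 64.9×0.0045/0.11 = 2.655 m/d, t = 166/2.655 = 62.52 d
Unit 2 (silty sand): v = 0.136×0.0045/0.40 = 0.001530 m/d, t = 166/0.001530 = 108500 d
t(silty sand) / t(fractured basalt) = 108500/62.52 = 1740

1740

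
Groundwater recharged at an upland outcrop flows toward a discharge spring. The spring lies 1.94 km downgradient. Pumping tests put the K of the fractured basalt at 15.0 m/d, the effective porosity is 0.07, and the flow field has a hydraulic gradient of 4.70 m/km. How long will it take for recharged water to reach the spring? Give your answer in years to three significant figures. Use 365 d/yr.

5.28 years

q = Ki = 15.0 × 0.0047 = 0.07050 m/d
Seepage velocity v = q / n = 0.07050 / 0.07 = 1.007 m/d
L = 1.94 km = 1940 m
t = L / v = 1940 / 1.007 = 1926 d
   = 1926 / 365 = 5.28 yr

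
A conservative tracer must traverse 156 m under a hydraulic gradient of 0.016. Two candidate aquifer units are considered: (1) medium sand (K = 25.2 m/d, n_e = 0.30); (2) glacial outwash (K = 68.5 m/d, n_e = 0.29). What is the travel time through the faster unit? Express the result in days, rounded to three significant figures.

41.3 days

Unit 1 (medium sand): v = 25.2×0.016/0.30 = 1.344 m/d, t = 156/1.344 = 116.1 d
Unit 2 (glacial outwash): v = 68.5×0.016/0.29 = 3.779 m/d, t = 156/3.779 = 41.28 d
Faster unit: t = 41.3 d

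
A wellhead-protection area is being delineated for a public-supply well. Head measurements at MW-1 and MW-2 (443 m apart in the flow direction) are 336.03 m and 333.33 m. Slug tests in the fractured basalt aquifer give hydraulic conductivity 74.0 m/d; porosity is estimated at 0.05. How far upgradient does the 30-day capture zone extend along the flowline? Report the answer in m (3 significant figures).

Hydraulic gradient i = (336.03 − 333.33) / 443 = 2.70 / 443 = 0.006095
Darcy flux q = K·i = 74.0 × 0.006095 = 0.4510 m/d
Seepage velocity v = q / n = 0.4510 / 0.05 = 9.020 m/d
L = v × T = 9.020 × 30 = 270.6 m

271 m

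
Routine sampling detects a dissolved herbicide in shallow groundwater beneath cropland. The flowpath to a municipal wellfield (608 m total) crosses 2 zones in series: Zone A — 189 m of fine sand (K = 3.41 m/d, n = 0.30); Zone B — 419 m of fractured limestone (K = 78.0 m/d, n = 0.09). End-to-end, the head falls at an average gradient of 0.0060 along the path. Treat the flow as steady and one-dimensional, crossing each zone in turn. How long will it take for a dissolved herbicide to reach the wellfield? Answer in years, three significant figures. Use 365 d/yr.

Steady 1-D flow in series ⇒ the Darcy flux q is identical in every zone and the zone head losses add (resistances L/K in series).
Σ(L/K) = 189/3.41 + 419/78.0 = 55.43 + 5.372 = 60.80 d
K_eq = L_total / Σ(L/K) = 608 / 60.80 = 10.00 m/d
q = K_eq · i = 10.00 × 0.0060 = 0.06000 m/d (same in every zone)
Zone A: v = q/n = 0.06000/0.30 = 0.2000 m/d → t_A = 189/0.2000 = 945.0 d
Zone B: v = q/n = 0.06000/0.09 = 0.6667 m/d → t_B = 419/0.6667 = 628.5 d
Total t = 945.0 + 628.5 = 1573 d
   = 1573 / 365 = 4.31 yr

4.31 years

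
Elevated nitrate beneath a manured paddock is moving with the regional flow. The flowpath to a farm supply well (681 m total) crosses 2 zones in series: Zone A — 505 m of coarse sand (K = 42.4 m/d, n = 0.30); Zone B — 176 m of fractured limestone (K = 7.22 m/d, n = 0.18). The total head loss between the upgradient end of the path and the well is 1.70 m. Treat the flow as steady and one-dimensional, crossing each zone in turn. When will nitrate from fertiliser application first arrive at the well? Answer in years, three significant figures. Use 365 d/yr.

Continuity: the same q passes through each zone, so ΔH = q·Σ(L_j/K_j) — the zones act as resistances in series.
Σ(L/K) = 505/42.4 + 176/7.22 = 11.91 + 24.38 = 36.29 d
q = ΔH / Σ(L/K) = 1.70 / 36.29 = 0.04685 m/d (same in every zone)
Zone A: v = q/n = 0.04685/0.30 = 0.1562 m/d → t_A = 505/0.1562 = 3234 d
Zone B: v = q/n = 0.04685/0.18 = 0.2603 m/d → t_B = 176/0.2603 = 676.2 d
Total t = 3234 + 676.2 = 3910 d
   = 3910 / 365 = 10.7 yr

10.7 years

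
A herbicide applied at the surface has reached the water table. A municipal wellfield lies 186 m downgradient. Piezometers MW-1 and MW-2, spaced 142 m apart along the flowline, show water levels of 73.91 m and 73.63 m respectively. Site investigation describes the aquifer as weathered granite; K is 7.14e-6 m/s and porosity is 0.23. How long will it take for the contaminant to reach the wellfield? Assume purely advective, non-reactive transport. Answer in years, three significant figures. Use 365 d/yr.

Hydraulic gradient i = (73.91 − 73.63) / 142 = 0.28 / 142 = 0.001972
K = 7.14e-6 m/s × 86400 s/d = 0.6169 m/d
q = Ki = 0.6169 × 0.001972 = 0.001216 m/d
v_s = q/n_e = 0.001216/0.23 = 0.005289 m/d
t = L / v = 186 / 0.005289 = 35170 d
   = 35170 / 365 = 96.4 yr

96.4 years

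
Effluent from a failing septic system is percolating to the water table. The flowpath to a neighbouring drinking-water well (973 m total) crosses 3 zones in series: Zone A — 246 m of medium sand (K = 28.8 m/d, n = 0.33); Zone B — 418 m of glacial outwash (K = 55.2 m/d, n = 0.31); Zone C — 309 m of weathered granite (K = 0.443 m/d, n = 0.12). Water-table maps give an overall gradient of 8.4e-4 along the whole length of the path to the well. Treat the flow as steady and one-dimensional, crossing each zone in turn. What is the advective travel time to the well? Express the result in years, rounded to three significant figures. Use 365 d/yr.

593 years

Continuity: the same q passes through each zone, so ΔH = q·Σ(L_j/K_j) — the zones act as resistances in series.
Σ(L/K) = 246/28.8 + 418/55.2 + 309/0.443 = 8.542 + 7.572 + 697.5 = 713.6 d
K_eq = L_total / Σ(L/K) = 973 / 713.6 = 1.363 m/d
q = K_eq · i = 1.363 × 8.4e-4 = 0.001145 m/d (same in every zone)
Zone A: v = q/n = 0.001145/0.33 = 0.003471 m/d → t_A = 246/0.003471 = 70880 d
Zone B: v = q/n = 0.001145/0.31 = 0.003695 m/d → t_B = 418/0.003695 = 113100 d
Zone C: v = q/n = 0.001145/0.12 = 0.009544 m/d → t_C = 309/0.009544 = 32380 d
Total t = 70880 + 113100 + 32380 = 216400 d
   = 216400 / 365 = 593 yr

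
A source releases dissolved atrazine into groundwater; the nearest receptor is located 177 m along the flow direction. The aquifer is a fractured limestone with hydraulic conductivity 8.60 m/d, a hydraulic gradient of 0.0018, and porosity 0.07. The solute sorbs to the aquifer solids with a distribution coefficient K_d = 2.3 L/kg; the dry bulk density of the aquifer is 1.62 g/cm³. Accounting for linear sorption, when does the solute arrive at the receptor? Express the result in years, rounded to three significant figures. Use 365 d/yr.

119 years

Specific discharge q = 8.60 × 0.0018 = 0.01548 m/d
v = Ki/n = 8.60·0.0018/0.07 = 0.2211 m/d
Retardation R = 1 + ρ_b·K_d/n = 1 + 1.62×2.3/0.07 = 54.23
Contaminant velocity v_c = v/R = 0.2211/54.23 = 0.004078 m/d
t = L/v_c = 177/0.004078 = 43400 d
   = 43400/365 = 119 yr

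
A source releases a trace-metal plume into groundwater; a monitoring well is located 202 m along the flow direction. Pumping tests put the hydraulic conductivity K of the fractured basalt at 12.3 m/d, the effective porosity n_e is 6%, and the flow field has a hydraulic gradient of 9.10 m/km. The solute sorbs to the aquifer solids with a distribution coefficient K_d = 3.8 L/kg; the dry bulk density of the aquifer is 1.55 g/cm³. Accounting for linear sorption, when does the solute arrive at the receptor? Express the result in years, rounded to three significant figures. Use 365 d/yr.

29.4 years

Darcy flux q = K·i = 12.3 × 0.0091 = 0.1119 m/d
v_s = q/n_e = 0.1119/0.06 = 1.866 m/d
Retardation R = 1 + ρ_b·K_d/n = 1 + 1.55×3.8/0.06 = 99.17
Contaminant velocity v_c = v/R = 1.866/99.17 = 0.01881 m/d
t = L/v_c = 202/0.01881 = 10740 d
   = 10740/365 = 29.4 yr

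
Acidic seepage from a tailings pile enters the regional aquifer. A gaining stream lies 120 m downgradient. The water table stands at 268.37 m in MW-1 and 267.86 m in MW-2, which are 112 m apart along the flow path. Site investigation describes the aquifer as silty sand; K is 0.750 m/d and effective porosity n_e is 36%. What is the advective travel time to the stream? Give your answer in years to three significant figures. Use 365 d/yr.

34.7 years

Hydraulic gradient i = (268.37 − 267.86) / 112 = 0.51 / 112 = 0.004554
Darcy flux q = K·i = 0.750 × 0.004554 = 0.003415 m/d
Seepage velocity v = q / n = 0.003415 / 0.36 = 0.009487 m/d
t = L / v = 120 / 0.009487 = 12650 d
   = 12650 / 365 = 34.7 yr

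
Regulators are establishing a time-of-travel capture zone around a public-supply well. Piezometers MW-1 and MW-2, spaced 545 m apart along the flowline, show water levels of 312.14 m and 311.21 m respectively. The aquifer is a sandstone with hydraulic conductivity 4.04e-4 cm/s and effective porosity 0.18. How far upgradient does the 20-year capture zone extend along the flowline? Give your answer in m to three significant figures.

Hydraulic gradient i = (312.14 − 311.21) / 545 = 0.93 / 545 = 0.001706
K = 4.04e-4 cm/s × 864 = 0.3491 m/d
q = Ki = 0.3491 × 0.001706 = 5.956e-4 m/d
v = Ki/n = 0.3491·0.001706/0.18 = 0.003309 m/d
T = 20 yr × 365 = 7300 d
L = v × T = 0.003309 × 7300 = 24.16 m

24.2 m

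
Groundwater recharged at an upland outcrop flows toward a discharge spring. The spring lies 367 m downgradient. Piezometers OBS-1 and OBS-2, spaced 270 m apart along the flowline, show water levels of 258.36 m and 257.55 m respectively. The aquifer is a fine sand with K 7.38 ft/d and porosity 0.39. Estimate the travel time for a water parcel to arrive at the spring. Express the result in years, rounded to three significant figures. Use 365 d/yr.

58.1 years

Hydraulic gradient i = (258.36 − 257.55) / 270 = 0.81 / 270 = 0.003000
K = 7.38 ft/d × 0.3048 = 2.249 m/d
Specific discharge q = 2.249 × 0.003000 = 0.006748 m/d
v_s = q/n_e = 0.006748/0.39 = 0.01730 m/d
t = L / v = 367 / 0.01730 = 21210 d
   = 21210 / 365 = 58.1 yr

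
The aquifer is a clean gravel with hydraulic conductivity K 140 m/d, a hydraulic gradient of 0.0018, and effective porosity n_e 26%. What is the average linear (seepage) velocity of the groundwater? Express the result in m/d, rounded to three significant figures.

0.969 m/d

Darcy flux q = K·i = 140 × 0.0018 = 0.2520 m/d
Average linear velocity = 0.2520 / 0.26 = 0.9692 m/d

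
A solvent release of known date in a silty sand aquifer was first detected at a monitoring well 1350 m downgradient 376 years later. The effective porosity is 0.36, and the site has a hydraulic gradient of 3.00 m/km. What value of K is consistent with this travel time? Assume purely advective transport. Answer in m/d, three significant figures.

1.18 m/d

t = 376 years = 137200 d
v = L / t = 1350 / 137200 = 0.009837 m/d
K = v · n / i = 0.009837 × 0.36 / 0.0030 = 1.18 m/d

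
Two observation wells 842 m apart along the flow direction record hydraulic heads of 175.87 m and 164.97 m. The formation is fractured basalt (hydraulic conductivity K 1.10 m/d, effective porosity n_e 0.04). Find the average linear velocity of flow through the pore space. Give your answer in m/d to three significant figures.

0.356 m/d

Hydraulic gradient i = (175.87 − 164.97) / 842 = 10.90 / 842 = 0.01295
q = Ki = 1.10 × 0.01295 = 0.01424 m/d
Seepage velocity v = q / n = 0.01424 / 0.04 = 0.3560 m/d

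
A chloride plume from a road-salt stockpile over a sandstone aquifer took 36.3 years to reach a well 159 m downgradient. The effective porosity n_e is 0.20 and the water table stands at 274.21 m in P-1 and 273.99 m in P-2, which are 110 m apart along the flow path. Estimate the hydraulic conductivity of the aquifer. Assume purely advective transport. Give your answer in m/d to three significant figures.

1.20 m/d

Hydraulic gradient i = (274.21 − 273.99) / 110 = 0.22 / 110 = 0.002000
t = 36.3 years = 13250 d
v = L / t = 159 / 13250 = 0.01200 m/d
K = v · n / i = 0.01200 × 0.20 / 0.002000 = 1.20 m/d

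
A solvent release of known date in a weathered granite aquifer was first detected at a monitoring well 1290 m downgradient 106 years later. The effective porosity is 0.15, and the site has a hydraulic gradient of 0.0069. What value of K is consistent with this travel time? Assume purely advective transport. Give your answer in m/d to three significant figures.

t = 106 years = 38690 d
v = L / t = 1290 / 38690 = 0.03334 m/d
K = v · n / i = 0.03334 × 0.15 / 0.0069 = 0.725 m/d

0.725 m/d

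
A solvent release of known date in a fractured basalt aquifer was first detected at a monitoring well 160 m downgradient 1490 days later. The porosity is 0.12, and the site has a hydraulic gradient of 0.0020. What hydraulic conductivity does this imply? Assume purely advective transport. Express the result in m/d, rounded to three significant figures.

6.44 m/d

v = L / t = 160 / 1490 = 0.1074 m/d
K = v · n / i = 0.1074 × 0.12 / 0.0020 = 6.44 m/d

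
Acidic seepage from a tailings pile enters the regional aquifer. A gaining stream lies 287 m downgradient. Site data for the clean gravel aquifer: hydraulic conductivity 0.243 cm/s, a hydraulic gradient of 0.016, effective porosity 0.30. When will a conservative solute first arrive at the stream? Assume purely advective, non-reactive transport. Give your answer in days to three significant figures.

25.6 days

K = 0.243 cm/s × 864 = 210.0 m/d
q = Ki = 210.0 × 0.016 = 3.359 m/d
Average linear velocity = 3.359 / 0.30 = 11.20 m/d
t = L / v = 287 / 11.20 = 25.63 d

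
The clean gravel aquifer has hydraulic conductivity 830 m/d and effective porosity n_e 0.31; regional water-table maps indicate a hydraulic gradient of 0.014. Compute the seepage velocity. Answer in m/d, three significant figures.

Specific discharge q = 830 × 0.014 = 11.62 m/d
Seepage velocity v = q / n = 11.62 / 0.31 = 37.48 m/d

37.5 m/d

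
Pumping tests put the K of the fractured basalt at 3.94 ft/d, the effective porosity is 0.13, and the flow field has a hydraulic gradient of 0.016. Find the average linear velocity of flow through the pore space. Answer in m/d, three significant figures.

0.148 m/d

K = 3.94 ft/d × 0.3048 = 1.201 m/d
Specific discharge q = 1.201 × 0.016 = 0.01921 m/d
Average linear velocity = 0.01921 / 0.13 = 0.1478 m/d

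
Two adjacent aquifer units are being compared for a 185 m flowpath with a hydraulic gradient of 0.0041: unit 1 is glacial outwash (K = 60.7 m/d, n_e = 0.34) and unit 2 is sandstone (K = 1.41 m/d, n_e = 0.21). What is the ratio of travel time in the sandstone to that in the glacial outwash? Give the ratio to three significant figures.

26.6

Unit 1 (glacial outwash): v = 60.7×0.0041/0.34 = 0.7320 m/d, t = 185/0.7320 = 252.7 d
Unit 2 (sandstone): v = 1.41×0.0041/0.21 = 0.02753 m/d, t = 185/0.02753 = 6720 d
t(sandstone) / t(glacial outwash) = 6720/252.7 = 26.6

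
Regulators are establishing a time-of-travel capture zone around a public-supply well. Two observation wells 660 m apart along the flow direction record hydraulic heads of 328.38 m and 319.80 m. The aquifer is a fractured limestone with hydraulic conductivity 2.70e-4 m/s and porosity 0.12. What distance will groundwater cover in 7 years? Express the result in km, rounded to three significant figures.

Hydraulic gradient i = (328.38 − 319.80) / 660 = 8.58 / 660 = 0.01300
K = 2.70e-4 m/s × 86400 s/d = 23.33 m/d
Darcy flux q = K·i = 23.33 × 0.01300 = 0.3033 m/d
v = Ki/n = 23.33·0.01300/0.12 = 2.527 m/d
T = 7 yr × 365 = 2555 d
L = v × T = 2.527 × 2555 = 6457 m
   = 6.46 km

6.46 km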